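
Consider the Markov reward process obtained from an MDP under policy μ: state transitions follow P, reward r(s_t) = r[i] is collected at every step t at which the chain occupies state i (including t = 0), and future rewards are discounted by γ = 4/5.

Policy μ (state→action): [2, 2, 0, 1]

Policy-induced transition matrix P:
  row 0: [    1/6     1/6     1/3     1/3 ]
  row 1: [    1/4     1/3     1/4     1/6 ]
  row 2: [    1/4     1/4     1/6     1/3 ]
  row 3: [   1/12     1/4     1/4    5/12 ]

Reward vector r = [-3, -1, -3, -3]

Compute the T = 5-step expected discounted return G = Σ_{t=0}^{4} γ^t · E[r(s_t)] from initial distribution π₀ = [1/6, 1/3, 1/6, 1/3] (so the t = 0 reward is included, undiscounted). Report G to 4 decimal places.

t=0: π = [0.1667, 0.3333, 0.1667, 0.3333], E[r] = -2.3333, γ^t·E[r] = -2.333333, running G = -2.333333
t=1: π = [0.1806, 0.2639, 0.2500, 0.3056], E[r] = -2.4722, γ^t·E[r] = -1.977778, running G = -4.311111
t=2: π = [0.1840, 0.2569, 0.2442, 0.3148], E[r] = -2.4861, γ^t·E[r] = -1.591111, running G = -5.902222
t=3: π = [0.1822, 0.2561, 0.2450, 0.3167], E[r] = -2.4878, γ^t·E[r] = -1.273778, running G = -7.176000
t=4: π = [0.1820, 0.2562, 0.2448, 0.3170], E[r] = -2.4877, γ^t·E[r] = -1.018956, running G = -8.194956

G = -8.1950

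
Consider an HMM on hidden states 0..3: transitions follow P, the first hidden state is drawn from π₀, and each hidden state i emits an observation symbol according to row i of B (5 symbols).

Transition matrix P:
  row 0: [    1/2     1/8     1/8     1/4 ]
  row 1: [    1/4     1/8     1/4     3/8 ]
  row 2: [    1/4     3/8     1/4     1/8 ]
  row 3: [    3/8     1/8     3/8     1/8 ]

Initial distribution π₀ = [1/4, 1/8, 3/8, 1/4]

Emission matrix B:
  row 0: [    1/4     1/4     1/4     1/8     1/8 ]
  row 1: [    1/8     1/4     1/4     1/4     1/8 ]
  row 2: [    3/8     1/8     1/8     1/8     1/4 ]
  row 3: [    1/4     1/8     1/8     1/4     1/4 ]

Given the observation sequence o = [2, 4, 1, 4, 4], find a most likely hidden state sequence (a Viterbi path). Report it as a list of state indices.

t=0: δ = [6.250e-02, 3.125e-02, 4.688e-02, 3.125e-02]  (obs o_0=2)
t=1: δ = [3.906e-03, 2.197e-03, 2.930e-03, 3.906e-03]  ψ = [0, 2, 2, 0]  (obs o_1=4)
t=2: δ = [4.883e-04, 2.747e-04, 1.831e-04, 1.221e-04]  ψ = [0, 2, 3, 0]  (obs o_2=1)
t=3: δ = [3.052e-05, 8.583e-06, 1.717e-05, 3.052e-05]  ψ = [0, 2, 1, 0]  (obs o_3=4)
t=4: δ = [1.907e-06, 8.047e-07, 2.861e-06, 1.907e-06]  ψ = [0, 2, 3, 0]  (obs o_4=4)
backtrack: best end state = 2; path = [0, 0, 0, 3, 2]

path = [0, 0, 0, 3, 2]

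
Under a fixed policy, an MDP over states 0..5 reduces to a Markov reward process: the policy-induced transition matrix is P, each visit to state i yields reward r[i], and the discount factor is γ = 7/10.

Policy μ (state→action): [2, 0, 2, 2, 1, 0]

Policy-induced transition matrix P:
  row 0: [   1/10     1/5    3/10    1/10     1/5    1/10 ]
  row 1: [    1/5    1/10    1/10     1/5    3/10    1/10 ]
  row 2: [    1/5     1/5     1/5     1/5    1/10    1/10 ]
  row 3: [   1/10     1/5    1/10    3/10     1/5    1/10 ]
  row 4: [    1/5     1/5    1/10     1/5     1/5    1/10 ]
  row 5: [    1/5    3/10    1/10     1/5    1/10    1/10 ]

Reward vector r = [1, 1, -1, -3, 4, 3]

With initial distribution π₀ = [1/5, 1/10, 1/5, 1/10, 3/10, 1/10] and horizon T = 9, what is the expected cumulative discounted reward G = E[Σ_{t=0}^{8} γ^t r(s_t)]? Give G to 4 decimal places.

G = 2.7699

t=0: π = [0.2000, 0.1000, 0.2000, 0.1000, 0.3000, 0.1000], E[r] = 1.3000, γ^t·E[r] = 1.300000, running G = 1.300000
t=1: π = [0.1700, 0.2000, 0.1600, 0.1900, 0.1800, 0.1000], E[r] = 0.6600, γ^t·E[r] = 0.462000, running G = 1.762000
t=2: π = [0.1640, 0.1900, 0.1500, 0.2020, 0.1940, 0.1000], E[r] = 0.6740, γ^t·E[r] = 0.330260, running G = 2.092260
t=3: π = [0.1634, 0.1910, 0.1478, 0.2038, 0.1940, 0.1000], E[r] = 0.6712, γ^t·E[r] = 0.230222, running G = 2.322482
t=4: π = [0.1633, 0.1909, 0.1475, 0.2040, 0.1943, 0.1000], E[r] = 0.6719, γ^t·E[r] = 0.161318, running G = 2.483800
t=5: π = [0.1633, 0.1909, 0.1474, 0.2041, 0.1943, 0.1000], E[r] = 0.6719, γ^t·E[r] = 0.112930, running G = 2.596730
t=6: π = [0.1633, 0.1909, 0.1474, 0.2041, 0.1944, 0.1000], E[r] = 0.6719, γ^t·E[r] = 0.079053, running G = 2.675784
t=7: π = [0.1633, 0.1909, 0.1474, 0.2041, 0.1944, 0.1000], E[r] = 0.6719, γ^t·E[r] = 0.055337, running G = 2.731121
t=8: π = [0.1633, 0.1909, 0.1474, 0.2041, 0.1944, 0.1000], E[r] = 0.6719, γ^t·E[r] = 0.038736, running G = 2.769857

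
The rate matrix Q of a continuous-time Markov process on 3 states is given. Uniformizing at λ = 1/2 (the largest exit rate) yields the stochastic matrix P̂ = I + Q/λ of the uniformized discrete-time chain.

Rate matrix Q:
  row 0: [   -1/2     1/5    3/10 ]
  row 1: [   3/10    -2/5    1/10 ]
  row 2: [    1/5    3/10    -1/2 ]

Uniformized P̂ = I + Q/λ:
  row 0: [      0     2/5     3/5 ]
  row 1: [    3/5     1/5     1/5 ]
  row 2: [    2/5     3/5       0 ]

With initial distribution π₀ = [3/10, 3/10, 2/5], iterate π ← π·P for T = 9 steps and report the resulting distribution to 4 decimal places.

π = [0.3400, 0.3799, 0.2800]

t=0: π = [0.3000, 0.3000, 0.4000]
t=1: π = [0.3400, 0.4200, 0.2400]
t=2: π = [0.3480, 0.3640, 0.2880]
t=3: π = [0.3336, 0.3848, 0.2816]
t=4: π = [0.3435, 0.3794, 0.2771]
t=5: π = [0.3385, 0.3796, 0.2820]
t=6: π = [0.3405, 0.3805, 0.2790]
t=7: π = [0.3399, 0.3797, 0.2804]
t=8: π = [0.3400, 0.3801, 0.2799]
t=9: π = [0.3400, 0.3799, 0.2800]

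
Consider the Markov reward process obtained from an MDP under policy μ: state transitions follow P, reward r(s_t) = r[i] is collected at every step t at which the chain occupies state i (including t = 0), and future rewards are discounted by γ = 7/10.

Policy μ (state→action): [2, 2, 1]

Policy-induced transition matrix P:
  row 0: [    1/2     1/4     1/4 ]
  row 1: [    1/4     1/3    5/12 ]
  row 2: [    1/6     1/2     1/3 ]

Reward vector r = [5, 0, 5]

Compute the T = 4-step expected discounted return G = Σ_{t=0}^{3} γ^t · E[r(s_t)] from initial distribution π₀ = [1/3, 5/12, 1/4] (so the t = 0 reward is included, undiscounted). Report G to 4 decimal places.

t=0: π = [0.3333, 0.4167, 0.2500], E[r] = 2.9167, γ^t·E[r] = 2.916667, running G = 2.916667
t=1: π = [0.3125, 0.3472, 0.3403], E[r] = 3.2639, γ^t·E[r] = 2.284722, running G = 5.201389
t=2: π = [0.2998, 0.3640, 0.3362], E[r] = 3.1800, γ^t·E[r] = 1.558189, running G = 6.759578
t=3: π = [0.2969, 0.3644, 0.3387], E[r] = 3.1780, γ^t·E[r] = 1.090070, running G = 7.849648

G = 7.8496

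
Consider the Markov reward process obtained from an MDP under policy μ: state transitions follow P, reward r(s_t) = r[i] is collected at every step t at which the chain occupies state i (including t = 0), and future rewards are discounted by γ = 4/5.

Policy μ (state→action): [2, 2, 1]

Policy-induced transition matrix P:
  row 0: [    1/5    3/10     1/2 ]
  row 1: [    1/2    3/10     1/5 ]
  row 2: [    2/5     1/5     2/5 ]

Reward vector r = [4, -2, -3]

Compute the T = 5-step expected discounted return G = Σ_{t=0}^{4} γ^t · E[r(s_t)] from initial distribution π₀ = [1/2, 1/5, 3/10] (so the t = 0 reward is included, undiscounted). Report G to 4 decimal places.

G = -0.0577

t=0: π = [0.5000, 0.2000, 0.3000], E[r] = 0.7000, γ^t·E[r] = 0.700000, running G = 0.700000
t=1: π = [0.3200, 0.2700, 0.4100], E[r] = -0.4900, γ^t·E[r] = -0.392000, running G = 0.308000
t=2: π = [0.3630, 0.2590, 0.3780], E[r] = -0.2000, γ^t·E[r] = -0.128000, running G = 0.180000
t=3: π = [0.3533, 0.2622, 0.3845], E[r] = -0.2647, γ^t·E[r] = -0.135526, running G = 0.044474
t=4: π = [0.3556, 0.2616, 0.3829], E[r] = -0.2495, γ^t·E[r] = -0.102207, running G = -0.057734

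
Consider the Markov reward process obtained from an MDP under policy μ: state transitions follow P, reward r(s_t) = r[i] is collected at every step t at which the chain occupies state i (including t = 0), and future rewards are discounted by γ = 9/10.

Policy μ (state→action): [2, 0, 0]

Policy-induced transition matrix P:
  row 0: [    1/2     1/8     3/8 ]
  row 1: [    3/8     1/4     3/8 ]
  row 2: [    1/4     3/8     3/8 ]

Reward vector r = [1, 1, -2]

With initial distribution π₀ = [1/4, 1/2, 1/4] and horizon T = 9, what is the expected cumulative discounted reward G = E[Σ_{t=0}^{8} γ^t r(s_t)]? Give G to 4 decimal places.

t=0: π = [0.2500, 0.5000, 0.2500], E[r] = 0.2500, γ^t·E[r] = 0.250000, running G = 0.250000
t=1: π = [0.3750, 0.2500, 0.3750], E[r] = -0.1250, γ^t·E[r] = -0.112500, running G = 0.137500
t=2: π = [0.3750, 0.2500, 0.3750], E[r] = -0.1250, γ^t·E[r] = -0.101250, running G = 0.036250
t=3: π = [0.3750, 0.2500, 0.3750], E[r] = -0.1250, γ^t·E[r] = -0.091125, running G = -0.054875
t=4: π = [0.3750, 0.2500, 0.3750], E[r] = -0.1250, γ^t·E[r] = -0.082013, running G = -0.136888
t=5: π = [0.3750, 0.2500, 0.3750], E[r] = -0.1250, γ^t·E[r] = -0.073811, running G = -0.210699
t=6: π = [0.3750, 0.2500, 0.3750], E[r] = -0.1250, γ^t·E[r] = -0.066430, running G = -0.277129
t=7: π = [0.3750, 0.2500, 0.3750], E[r] = -0.1250, γ^t·E[r] = -0.059787, running G = -0.336916
t=8: π = [0.3750, 0.2500, 0.3750], E[r] = -0.1250, γ^t·E[r] = -0.053808, running G = -0.390724

G = -0.3907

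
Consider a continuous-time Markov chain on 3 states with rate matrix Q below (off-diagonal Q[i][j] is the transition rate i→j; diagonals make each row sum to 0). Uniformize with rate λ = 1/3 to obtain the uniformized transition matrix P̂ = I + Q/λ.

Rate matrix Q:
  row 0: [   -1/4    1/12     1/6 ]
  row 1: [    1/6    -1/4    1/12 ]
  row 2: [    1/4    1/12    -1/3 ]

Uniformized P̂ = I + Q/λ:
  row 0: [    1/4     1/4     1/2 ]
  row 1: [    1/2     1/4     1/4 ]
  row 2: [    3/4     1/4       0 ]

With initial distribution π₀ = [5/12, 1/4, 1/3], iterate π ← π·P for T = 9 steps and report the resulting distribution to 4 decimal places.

π = [0.4584, 0.2500, 0.2916]

t=0: π = [0.4167, 0.2500, 0.3333]
t=1: π = [0.4792, 0.2500, 0.2708]
t=2: π = [0.4479, 0.2500, 0.3021]
t=3: π = [0.4635, 0.2500, 0.2865]
t=4: π = [0.4557, 0.2500, 0.2943]
t=5: π = [0.4596, 0.2500, 0.2904]
t=6: π = [0.4577, 0.2500, 0.2923]
t=7: π = [0.4587, 0.2500, 0.2913]
t=8: π = [0.4582, 0.2500, 0.2918]
t=9: π = [0.4584, 0.2500, 0.2916]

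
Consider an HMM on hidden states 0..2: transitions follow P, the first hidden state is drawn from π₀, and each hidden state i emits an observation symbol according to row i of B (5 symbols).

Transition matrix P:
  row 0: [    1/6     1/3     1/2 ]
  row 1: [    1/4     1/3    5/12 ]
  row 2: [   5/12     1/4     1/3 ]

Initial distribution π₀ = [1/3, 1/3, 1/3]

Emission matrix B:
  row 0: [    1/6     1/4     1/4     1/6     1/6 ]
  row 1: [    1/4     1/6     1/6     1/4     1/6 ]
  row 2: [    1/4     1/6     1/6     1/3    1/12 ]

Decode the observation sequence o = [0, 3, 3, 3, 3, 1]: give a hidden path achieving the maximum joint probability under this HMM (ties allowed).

path = [1, 2, 2, 2, 2, 0]

t=0: δ = [5.556e-02, 8.333e-02, 8.333e-02]  (obs o_0=0)
t=1: δ = [5.787e-03, 6.944e-03, 1.157e-02]  ψ = [2, 1, 1]  (obs o_1=3)
t=2: δ = [8.038e-04, 7.234e-04, 1.286e-03]  ψ = [2, 2, 2]  (obs o_2=3)
t=3: δ = [8.931e-05, 8.038e-05, 1.429e-04]  ψ = [2, 2, 2]  (obs o_3=3)
t=4: δ = [9.923e-06, 8.931e-06, 1.588e-05]  ψ = [2, 2, 2]  (obs o_4=3)
t=5: δ = [1.654e-06, 6.615e-07, 8.820e-07]  ψ = [2, 2, 2]  (obs o_5=1)
backtrack: best end state = 0; path = [1, 2, 2, 2, 2, 0]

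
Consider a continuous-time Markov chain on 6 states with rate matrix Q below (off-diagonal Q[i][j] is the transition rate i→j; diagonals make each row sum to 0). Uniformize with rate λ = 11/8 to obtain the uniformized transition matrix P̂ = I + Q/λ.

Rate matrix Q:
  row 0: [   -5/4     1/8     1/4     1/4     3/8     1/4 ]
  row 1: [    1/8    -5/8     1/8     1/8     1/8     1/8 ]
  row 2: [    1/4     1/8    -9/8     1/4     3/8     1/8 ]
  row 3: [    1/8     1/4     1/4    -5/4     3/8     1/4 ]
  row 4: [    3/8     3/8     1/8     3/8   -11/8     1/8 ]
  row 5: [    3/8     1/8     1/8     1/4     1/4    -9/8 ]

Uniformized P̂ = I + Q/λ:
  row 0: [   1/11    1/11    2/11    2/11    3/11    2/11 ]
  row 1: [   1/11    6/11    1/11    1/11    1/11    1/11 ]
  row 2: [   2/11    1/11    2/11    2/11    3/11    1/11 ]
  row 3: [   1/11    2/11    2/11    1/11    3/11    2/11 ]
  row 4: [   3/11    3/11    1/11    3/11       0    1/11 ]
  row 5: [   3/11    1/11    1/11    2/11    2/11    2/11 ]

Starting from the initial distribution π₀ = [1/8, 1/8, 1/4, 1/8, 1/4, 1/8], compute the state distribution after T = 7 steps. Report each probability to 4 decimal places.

t=0: π = [0.1250, 0.1250, 0.2500, 0.1250, 0.2500, 0.1250]
t=1: π = [0.1818, 0.2045, 0.1364, 0.1818, 0.1705, 0.1250]
t=2: π = [0.1570, 0.2314, 0.1364, 0.1622, 0.1777, 0.1353]
t=3: π = [0.1602, 0.2431, 0.1323, 0.1622, 0.1699, 0.1322]
t=4: π = [0.1579, 0.2471, 0.1322, 0.1604, 0.1702, 0.1322]
t=5: π = [0.1579, 0.2487, 0.1319, 0.1602, 0.1694, 0.1319]
t=6: π = [0.1577, 0.2493, 0.1318, 0.1600, 0.1693, 0.1318]
t=7: π = [0.1576, 0.2496, 0.1318, 0.1600, 0.1692, 0.1318]

π = [0.1576, 0.2496, 0.1318, 0.1600, 0.1692, 0.1318]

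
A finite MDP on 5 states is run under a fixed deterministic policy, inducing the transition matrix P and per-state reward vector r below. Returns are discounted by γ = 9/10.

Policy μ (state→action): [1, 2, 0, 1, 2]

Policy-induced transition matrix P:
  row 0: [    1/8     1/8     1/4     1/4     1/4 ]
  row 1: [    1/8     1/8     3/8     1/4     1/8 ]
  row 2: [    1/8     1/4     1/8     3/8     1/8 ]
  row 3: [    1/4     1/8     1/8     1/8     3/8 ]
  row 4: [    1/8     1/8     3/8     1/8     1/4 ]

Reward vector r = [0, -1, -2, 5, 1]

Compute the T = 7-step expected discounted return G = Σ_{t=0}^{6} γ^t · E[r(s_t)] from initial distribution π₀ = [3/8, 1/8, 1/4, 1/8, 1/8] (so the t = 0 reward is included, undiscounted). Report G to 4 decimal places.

t=0: π = [0.3750, 0.1250, 0.2500, 0.1250, 0.1250], E[r] = 0.1250, γ^t·E[r] = 0.125000, running G = 0.125000
t=1: π = [0.1406, 0.1563, 0.2344, 0.2500, 0.2188], E[r] = 0.8438, γ^t·E[r] = 0.759375, running G = 0.884375
t=2: π = [0.1563, 0.1543, 0.2363, 0.2207, 0.2324], E[r] = 0.7090, γ^t·E[r] = 0.574277, running G = 1.458652
t=3: π = [0.1526, 0.1545, 0.2412, 0.2229, 0.2288], E[r] = 0.7063, γ^t·E[r] = 0.514892, running G = 1.973544
t=4: π = [0.1529, 0.1552, 0.2399, 0.2237, 0.2284], E[r] = 0.7119, γ^t·E[r] = 0.467087, running G = 2.440631
t=5: π = [0.1530, 0.1550, 0.2400, 0.2235, 0.2286], E[r] = 0.7110, γ^t·E[r] = 0.419831, running G = 2.860462
t=6: π = [0.1529, 0.1550, 0.2400, 0.2235, 0.2286], E[r] = 0.7110, γ^t·E[r] = 0.377854, running G = 3.238316

G = 3.2383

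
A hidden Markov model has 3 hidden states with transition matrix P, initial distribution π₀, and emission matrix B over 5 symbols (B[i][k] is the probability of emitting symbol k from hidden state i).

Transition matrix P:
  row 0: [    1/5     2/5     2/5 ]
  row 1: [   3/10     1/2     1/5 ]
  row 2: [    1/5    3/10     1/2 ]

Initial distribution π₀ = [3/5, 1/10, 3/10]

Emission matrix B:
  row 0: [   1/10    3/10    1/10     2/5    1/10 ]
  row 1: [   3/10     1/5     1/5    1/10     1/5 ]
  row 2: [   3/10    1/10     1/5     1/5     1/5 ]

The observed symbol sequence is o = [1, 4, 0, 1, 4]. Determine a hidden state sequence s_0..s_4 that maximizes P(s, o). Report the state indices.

path = [0, 1, 1, 1, 1]

t=0: δ = [1.800e-01, 2.000e-02, 3.000e-02]  (obs o_0=1)
t=1: δ = [3.600e-03, 1.440e-02, 1.440e-02]  ψ = [0, 0, 0]  (obs o_1=4)
t=2: δ = [4.320e-04, 2.160e-03, 2.160e-03]  ψ = [1, 1, 2]  (obs o_2=0)
t=3: δ = [1.944e-04, 2.160e-04, 1.080e-04]  ψ = [1, 1, 2]  (obs o_3=1)
t=4: δ = [6.480e-06, 2.160e-05, 1.555e-05]  ψ = [1, 1, 0]  (obs o_4=4)
backtrack: best end state = 1; path = [0, 1, 1, 1, 1]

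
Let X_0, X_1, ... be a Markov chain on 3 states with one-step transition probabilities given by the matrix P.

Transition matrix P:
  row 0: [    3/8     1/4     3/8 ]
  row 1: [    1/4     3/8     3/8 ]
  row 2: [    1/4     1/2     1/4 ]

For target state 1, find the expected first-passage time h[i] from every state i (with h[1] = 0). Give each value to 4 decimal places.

h = [3.0000, 0.0000, 2.3333]

First-step conditioning: h[1] = 0; for i ≠ 1, h[i] = 1 + Σ_k P[i][k]·h[k].
  h[0] = 1 + 3/8·h[0] + 3/8·h[2]
  h[2] = 1 + 1/4·h[0] + 1/4·h[2]
Solving the 2×2 linear system over states ≠ 1 gives exactly h = [3, 0, 7/3] (h[1] = 0 is the target).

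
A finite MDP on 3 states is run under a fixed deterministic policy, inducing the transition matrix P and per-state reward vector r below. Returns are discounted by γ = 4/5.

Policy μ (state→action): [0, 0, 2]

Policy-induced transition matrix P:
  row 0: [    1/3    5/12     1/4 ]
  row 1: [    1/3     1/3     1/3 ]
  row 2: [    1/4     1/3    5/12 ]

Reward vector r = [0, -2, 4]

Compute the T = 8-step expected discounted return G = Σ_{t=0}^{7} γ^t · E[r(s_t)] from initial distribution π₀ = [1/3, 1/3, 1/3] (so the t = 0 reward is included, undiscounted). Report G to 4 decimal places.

t=0: π = [0.3333, 0.3333, 0.3333], E[r] = 0.6667, γ^t·E[r] = 0.666667, running G = 0.666667
t=1: π = [0.3056, 0.3611, 0.3333], E[r] = 0.6111, γ^t·E[r] = 0.488889, running G = 1.155556
t=2: π = [0.3056, 0.3588, 0.3356], E[r] = 0.6250, γ^t·E[r] = 0.400000, running G = 1.555556
t=3: π = [0.3054, 0.3588, 0.3358], E[r] = 0.6258, γ^t·E[r] = 0.320395, running G = 1.875951
t=4: π = [0.3053, 0.3588, 0.3359], E[r] = 0.6259, γ^t·E[r] = 0.256382, running G = 2.132333
t=5: π = [0.3053, 0.3588, 0.3359], E[r] = 0.6260, γ^t·E[r] = 0.205112, running G = 2.337444
t=6: π = [0.3053, 0.3588, 0.3359], E[r] = 0.6260, γ^t·E[r] = 0.164090, running G = 2.501534
t=7: π = [0.3053, 0.3588, 0.3359], E[r] = 0.6260, γ^t·E[r] = 0.131272, running G = 2.632806

G = 2.6328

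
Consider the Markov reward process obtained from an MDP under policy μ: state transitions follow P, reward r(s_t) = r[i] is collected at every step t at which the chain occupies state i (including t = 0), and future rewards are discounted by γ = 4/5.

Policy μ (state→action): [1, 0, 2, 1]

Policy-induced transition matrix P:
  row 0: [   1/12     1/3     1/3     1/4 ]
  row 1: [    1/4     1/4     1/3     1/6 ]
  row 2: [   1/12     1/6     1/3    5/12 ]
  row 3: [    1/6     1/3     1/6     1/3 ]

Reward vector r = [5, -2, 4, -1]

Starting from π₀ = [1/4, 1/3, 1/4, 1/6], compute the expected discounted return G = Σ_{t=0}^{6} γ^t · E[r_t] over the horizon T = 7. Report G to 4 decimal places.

t=0: π = [0.2500, 0.3333, 0.2500, 0.1667], E[r] = 1.4167, γ^t·E[r] = 1.416667, running G = 1.416667
t=1: π = [0.1528, 0.2639, 0.3056, 0.2778], E[r] = 1.1806, γ^t·E[r] = 0.944444, running G = 2.361111
t=2: π = [0.1505, 0.2604, 0.2870, 0.3021], E[r] = 1.0775, γ^t·E[r] = 0.689630, running G = 3.050741
t=3: π = [0.1519, 0.2638, 0.2830, 0.3013], E[r] = 1.0626, γ^t·E[r] = 0.544049, running G = 3.594790
t=4: π = [0.1524, 0.2642, 0.2831, 0.3003], E[r] = 1.0658, γ^t·E[r] = 0.436566, running G = 4.031356
t=5: π = [0.1524, 0.2641, 0.2833, 0.3002], E[r] = 1.0666, γ^t·E[r] = 0.349511, running G = 4.380868
t=6: π = [0.1524, 0.2641, 0.2833, 0.3002], E[r] = 1.0666, γ^t·E[r] = 0.279610, running G = 4.660477

G = 4.6605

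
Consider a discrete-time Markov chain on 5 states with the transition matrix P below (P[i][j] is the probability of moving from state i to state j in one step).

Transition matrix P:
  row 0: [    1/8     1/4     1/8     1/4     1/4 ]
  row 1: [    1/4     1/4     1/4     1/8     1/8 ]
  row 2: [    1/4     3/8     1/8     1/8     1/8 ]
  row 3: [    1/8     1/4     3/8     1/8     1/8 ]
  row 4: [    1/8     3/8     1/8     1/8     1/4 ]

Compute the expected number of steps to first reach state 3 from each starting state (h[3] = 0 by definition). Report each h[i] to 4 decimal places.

h = [5.9221, 6.6494, 6.6494, 0.0000, 6.7532]

First-step conditioning: h[3] = 0; for i ≠ 3, h[i] = 1 + Σ_k P[i][k]·h[k].
  h[0] = 1 + 1/8·h[0] + 1/4·h[1] + 1/8·h[2] + 1/4·h[4]
  h[1] = 1 + 1/4·h[0] + 1/4·h[1] + 1/4·h[2] + 1/8·h[4]
  h[2] = 1 + 1/4·h[0] + 3/8·h[1] + 1/8·h[2] + 1/8·h[4]
  h[4] = 1 + 1/8·h[0] + 3/8·h[1] + 1/8·h[2] + 1/4·h[4]
Solving the 4×4 linear system over states ≠ 3 gives exactly h = [456/77, 512/77, 512/77, 0, 520/77] (h[3] = 0 is the target).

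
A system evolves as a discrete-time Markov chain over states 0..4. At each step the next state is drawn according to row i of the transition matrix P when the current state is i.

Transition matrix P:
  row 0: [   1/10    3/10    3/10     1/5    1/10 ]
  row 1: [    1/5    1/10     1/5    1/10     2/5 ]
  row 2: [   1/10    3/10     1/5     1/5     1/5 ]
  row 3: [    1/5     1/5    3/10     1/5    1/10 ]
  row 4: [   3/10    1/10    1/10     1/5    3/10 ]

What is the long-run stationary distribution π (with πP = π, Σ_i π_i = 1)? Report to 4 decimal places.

Balance equations π_j = Σ_i π_i·P[i][j]:
  π_0 = 1/10·π_0 + 1/5·π_1 + 1/10·π_2 + 1/5·π_3 + 3/10·π_4
  π_1 = 3/10·π_0 + 1/10·π_1 + 3/10·π_2 + 1/5·π_3 + 1/10·π_4
  π_2 = 3/10·π_0 + 1/5·π_1 + 1/5·π_2 + 3/10·π_3 + 1/10·π_4
  π_3 = 1/5·π_0 + 1/10·π_1 + 1/5·π_2 + 1/5·π_3 + 1/5·π_4
  normalize: π_0 + π_1 + π_2 + π_3 + π_4 = 1
Solving the linear system gives exactly π = [1038/5675, 224/1135, 1213/5675, 1023/5675, 1281/5675].

π = [0.1829, 0.1974, 0.2137, 0.1803, 0.2257]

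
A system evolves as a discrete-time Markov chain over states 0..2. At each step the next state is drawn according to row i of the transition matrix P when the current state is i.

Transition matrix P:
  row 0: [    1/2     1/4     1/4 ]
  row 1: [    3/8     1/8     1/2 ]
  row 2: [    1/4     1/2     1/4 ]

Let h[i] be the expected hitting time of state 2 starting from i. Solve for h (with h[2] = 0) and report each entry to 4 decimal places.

First-step conditioning: h[2] = 0; for i ≠ 2, h[i] = 1 + Σ_k P[i][k]·h[k].
  h[0] = 1 + 1/2·h[0] + 1/4·h[1]
  h[1] = 1 + 3/8·h[0] + 1/8·h[1]
Solving the 2×2 linear system over states ≠ 2 gives exactly h = [36/11, 28/11, 0] (h[2] = 0 is the target).

h = [3.2727, 2.5455, 0.0000]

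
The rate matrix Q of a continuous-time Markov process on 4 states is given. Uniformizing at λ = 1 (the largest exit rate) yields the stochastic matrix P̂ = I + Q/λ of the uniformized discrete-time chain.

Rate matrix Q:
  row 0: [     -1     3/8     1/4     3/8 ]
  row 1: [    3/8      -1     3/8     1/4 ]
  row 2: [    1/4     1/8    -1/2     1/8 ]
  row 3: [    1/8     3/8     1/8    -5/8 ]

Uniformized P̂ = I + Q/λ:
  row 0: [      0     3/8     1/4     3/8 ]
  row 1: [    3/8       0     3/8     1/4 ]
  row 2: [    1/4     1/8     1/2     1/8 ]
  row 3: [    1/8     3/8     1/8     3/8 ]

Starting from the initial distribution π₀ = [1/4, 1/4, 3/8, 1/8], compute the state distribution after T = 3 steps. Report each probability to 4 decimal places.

π = [0.1963, 0.2114, 0.3271, 0.2651]

t=0: π = [0.2500, 0.2500, 0.3750, 0.1250]
t=1: π = [0.2031, 0.1875, 0.3594, 0.2500]
t=2: π = [0.1914, 0.2148, 0.3320, 0.2617]
t=3: π = [0.1963, 0.2114, 0.3271, 0.2651]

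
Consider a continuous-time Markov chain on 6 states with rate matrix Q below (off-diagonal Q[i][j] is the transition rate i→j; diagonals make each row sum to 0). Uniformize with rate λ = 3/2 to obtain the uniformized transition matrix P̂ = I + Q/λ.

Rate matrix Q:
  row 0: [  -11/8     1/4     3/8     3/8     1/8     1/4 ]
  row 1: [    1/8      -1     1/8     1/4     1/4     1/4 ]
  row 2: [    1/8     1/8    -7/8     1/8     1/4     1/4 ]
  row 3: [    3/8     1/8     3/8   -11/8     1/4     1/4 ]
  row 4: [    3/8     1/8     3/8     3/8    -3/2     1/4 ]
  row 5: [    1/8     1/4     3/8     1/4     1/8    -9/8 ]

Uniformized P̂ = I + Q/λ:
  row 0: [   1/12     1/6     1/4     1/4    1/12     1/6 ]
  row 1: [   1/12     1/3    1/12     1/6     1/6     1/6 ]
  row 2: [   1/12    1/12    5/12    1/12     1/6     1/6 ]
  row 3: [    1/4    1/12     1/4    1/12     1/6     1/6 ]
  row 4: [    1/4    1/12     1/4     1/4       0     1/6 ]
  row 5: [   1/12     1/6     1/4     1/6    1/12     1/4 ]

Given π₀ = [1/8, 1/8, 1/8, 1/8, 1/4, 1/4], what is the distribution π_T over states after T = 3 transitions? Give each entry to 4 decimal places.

π = [0.1291, 0.1461, 0.2700, 0.1528, 0.1202, 0.1819]

t=0: π = [0.1250, 0.1250, 0.1250, 0.1250, 0.2500, 0.2500]
t=1: π = [0.1458, 0.1458, 0.2500, 0.1771, 0.0938, 0.1875]
t=2: π = [0.1285, 0.1476, 0.2674, 0.1510, 0.1233, 0.1823]
t=3: π = [0.1291, 0.1461, 0.2700, 0.1528, 0.1202, 0.1819]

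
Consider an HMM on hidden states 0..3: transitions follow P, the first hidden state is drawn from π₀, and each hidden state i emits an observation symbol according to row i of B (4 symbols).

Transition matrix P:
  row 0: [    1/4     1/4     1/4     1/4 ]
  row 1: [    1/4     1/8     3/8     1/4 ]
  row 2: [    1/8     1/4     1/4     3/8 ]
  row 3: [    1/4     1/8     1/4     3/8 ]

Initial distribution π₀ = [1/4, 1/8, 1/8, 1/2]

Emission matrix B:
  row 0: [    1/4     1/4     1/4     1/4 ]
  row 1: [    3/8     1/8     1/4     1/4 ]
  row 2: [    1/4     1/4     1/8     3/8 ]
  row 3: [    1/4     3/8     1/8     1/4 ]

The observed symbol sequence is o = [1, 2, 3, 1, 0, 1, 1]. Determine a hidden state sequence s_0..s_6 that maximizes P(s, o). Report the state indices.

t=0: δ = [6.250e-02, 1.562e-02, 3.125e-02, 1.875e-01]  (obs o_0=1)
t=1: δ = [1.172e-02, 5.859e-03, 5.859e-03, 8.789e-03]  ψ = [3, 3, 3, 3]  (obs o_1=2)
t=2: δ = [7.324e-04, 7.324e-04, 1.099e-03, 8.240e-04]  ψ = [0, 0, 0, 3]  (obs o_2=3)
t=3: δ = [5.150e-05, 3.433e-05, 6.866e-05, 1.545e-04]  ψ = [3, 2, 1, 2]  (obs o_3=1)
t=4: δ = [9.656e-06, 7.242e-06, 9.656e-06, 1.448e-05]  ψ = [3, 3, 3, 3]  (obs o_4=0)
t=5: δ = [9.052e-07, 3.017e-07, 9.052e-07, 2.037e-06]  ψ = [3, 0, 3, 3]  (obs o_5=1)
t=6: δ = [1.273e-07, 3.183e-08, 1.273e-07, 2.864e-07]  ψ = [3, 3, 3, 3]  (obs o_6=1)
backtrack: best end state = 3; path = [3, 0, 2, 3, 3, 3, 3]

path = [3, 0, 2, 3, 3, 3, 3]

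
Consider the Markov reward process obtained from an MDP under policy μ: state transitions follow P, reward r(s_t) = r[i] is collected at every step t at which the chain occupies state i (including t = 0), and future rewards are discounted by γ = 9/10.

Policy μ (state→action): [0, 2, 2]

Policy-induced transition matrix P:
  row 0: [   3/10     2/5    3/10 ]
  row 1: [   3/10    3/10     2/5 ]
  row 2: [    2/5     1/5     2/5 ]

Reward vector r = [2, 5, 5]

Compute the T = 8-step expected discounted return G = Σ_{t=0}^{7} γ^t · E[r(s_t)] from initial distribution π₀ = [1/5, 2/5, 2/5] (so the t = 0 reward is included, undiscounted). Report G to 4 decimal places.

G = 23.1225

t=0: π = [0.2000, 0.4000, 0.4000], E[r] = 4.4000, γ^t·E[r] = 4.400000, running G = 4.400000
t=1: π = [0.3400, 0.2800, 0.3800], E[r] = 3.9800, γ^t·E[r] = 3.582000, running G = 7.982000
t=2: π = [0.3380, 0.2960, 0.3660], E[r] = 3.9860, γ^t·E[r] = 3.228660, running G = 11.210660
t=3: π = [0.3366, 0.2972, 0.3662], E[r] = 3.9902, γ^t·E[r] = 2.908856, running G = 14.119516
t=4: π = [0.3366, 0.2970, 0.3663], E[r] = 3.9901, γ^t·E[r] = 2.617931, running G = 16.737447
t=5: π = [0.3366, 0.2970, 0.3663], E[r] = 3.9901, γ^t·E[r] = 2.356113, running G = 19.093560
t=6: π = [0.3366, 0.2970, 0.3663], E[r] = 3.9901, γ^t·E[r] = 2.120502, running G = 21.214062
t=7: π = [0.3366, 0.2970, 0.3663], E[r] = 3.9901, γ^t·E[r] = 1.908452, running G = 23.122514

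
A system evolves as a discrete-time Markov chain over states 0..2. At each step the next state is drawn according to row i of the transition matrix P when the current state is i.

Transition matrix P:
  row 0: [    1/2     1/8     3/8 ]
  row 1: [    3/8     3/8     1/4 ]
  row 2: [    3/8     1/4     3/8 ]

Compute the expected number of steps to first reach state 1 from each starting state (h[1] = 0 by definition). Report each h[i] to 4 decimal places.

First-step conditioning: h[1] = 0; for i ≠ 1, h[i] = 1 + Σ_k P[i][k]·h[k].
  h[0] = 1 + 1/2·h[0] + 3/8·h[2]
  h[2] = 1 + 3/8·h[0] + 3/8·h[2]
Solving the 2×2 linear system over states ≠ 1 gives exactly h = [64/11, 0, 56/11] (h[1] = 0 is the target).

h = [5.8182, 0.0000, 5.0909]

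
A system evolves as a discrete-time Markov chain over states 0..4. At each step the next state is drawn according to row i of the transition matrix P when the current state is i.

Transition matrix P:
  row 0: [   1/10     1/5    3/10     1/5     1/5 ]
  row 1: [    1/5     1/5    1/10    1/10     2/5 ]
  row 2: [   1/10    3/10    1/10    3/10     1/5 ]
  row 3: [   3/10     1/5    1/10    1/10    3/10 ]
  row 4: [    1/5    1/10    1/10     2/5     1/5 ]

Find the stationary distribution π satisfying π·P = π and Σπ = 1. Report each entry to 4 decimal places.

π = [0.1897, 0.1878, 0.1379, 0.2246, 0.2600]

Balance equations π_j = Σ_i π_i·P[i][j]:
  π_0 = 1/10·π_0 + 1/5·π_1 + 1/10·π_2 + 3/10·π_3 + 1/5·π_4
  π_1 = 1/5·π_0 + 1/5·π_1 + 3/10·π_2 + 1/5·π_3 + 1/10·π_4
  π_2 = 3/10·π_0 + 1/10·π_1 + 1/10·π_2 + 1/10·π_3 + 1/10·π_4
  π_3 = 1/5·π_0 + 1/10·π_1 + 3/10·π_2 + 1/10·π_3 + 2/5·π_4
  normalize: π_0 + π_1 + π_2 + π_3 + π_4 = 1
Solving the linear system gives exactly π = [173/912, 2569/13680, 629/4560, 64/285, 3557/13680].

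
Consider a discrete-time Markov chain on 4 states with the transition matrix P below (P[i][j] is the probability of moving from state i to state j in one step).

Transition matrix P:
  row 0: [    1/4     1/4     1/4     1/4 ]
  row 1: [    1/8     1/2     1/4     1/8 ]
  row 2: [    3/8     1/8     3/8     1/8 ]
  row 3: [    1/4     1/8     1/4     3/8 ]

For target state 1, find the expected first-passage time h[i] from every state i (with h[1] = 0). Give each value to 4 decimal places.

First-step conditioning: h[1] = 0; for i ≠ 1, h[i] = 1 + Σ_k P[i][k]·h[k].
  h[0] = 1 + 1/4·h[0] + 1/4·h[2] + 1/4·h[3]
  h[2] = 1 + 3/8·h[0] + 3/8·h[2] + 1/8·h[3]
  h[3] = 1 + 1/4·h[0] + 1/4·h[2] + 3/8·h[3]
Solving the 3×3 linear system over states ≠ 1 gives exactly h = [49/9, 0, 55/9, 56/9] (h[1] = 0 is the target).

h = [5.4444, 0.0000, 6.1111, 6.2222]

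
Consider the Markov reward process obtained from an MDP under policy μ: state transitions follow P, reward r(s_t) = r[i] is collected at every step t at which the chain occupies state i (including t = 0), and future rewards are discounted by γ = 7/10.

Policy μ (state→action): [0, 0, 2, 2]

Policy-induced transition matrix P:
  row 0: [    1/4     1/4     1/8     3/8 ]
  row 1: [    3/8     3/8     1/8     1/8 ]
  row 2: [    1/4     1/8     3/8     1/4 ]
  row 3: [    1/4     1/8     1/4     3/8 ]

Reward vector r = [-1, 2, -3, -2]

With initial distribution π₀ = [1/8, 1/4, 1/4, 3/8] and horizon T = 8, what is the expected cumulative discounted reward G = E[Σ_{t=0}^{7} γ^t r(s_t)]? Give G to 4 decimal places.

t=0: π = [0.1250, 0.2500, 0.2500, 0.3750], E[r] = -1.1250, γ^t·E[r] = -1.125000, running G = -1.125000
t=1: π = [0.2813, 0.2031, 0.2344, 0.2813], E[r] = -1.1406, γ^t·E[r] = -0.798438, running G = -1.923438
t=2: π = [0.2754, 0.2109, 0.2188, 0.2949], E[r] = -1.0996, γ^t·E[r] = -0.538809, running G = -2.462246
t=3: π = [0.2764, 0.2122, 0.2166, 0.2949], E[r] = -1.0916, γ^t·E[r] = -0.374403, running G = -2.836649
t=4: π = [0.2765, 0.2126, 0.2160, 0.2949], E[r] = -1.0891, γ^t·E[r] = -0.261503, running G = -3.098152
t=5: π = [0.2766, 0.2127, 0.2159, 0.2949], E[r] = -1.0884, γ^t·E[r] = -0.182935, running G = -3.281086
t=6: π = [0.2766, 0.2127, 0.2158, 0.2948], E[r] = -1.0882, γ^t·E[r] = -0.128030, running G = -3.409116
t=7: π = [0.2766, 0.2128, 0.2158, 0.2948], E[r] = -1.0882, γ^t·E[r] = -0.089616, running G = -3.498732

G = -3.4987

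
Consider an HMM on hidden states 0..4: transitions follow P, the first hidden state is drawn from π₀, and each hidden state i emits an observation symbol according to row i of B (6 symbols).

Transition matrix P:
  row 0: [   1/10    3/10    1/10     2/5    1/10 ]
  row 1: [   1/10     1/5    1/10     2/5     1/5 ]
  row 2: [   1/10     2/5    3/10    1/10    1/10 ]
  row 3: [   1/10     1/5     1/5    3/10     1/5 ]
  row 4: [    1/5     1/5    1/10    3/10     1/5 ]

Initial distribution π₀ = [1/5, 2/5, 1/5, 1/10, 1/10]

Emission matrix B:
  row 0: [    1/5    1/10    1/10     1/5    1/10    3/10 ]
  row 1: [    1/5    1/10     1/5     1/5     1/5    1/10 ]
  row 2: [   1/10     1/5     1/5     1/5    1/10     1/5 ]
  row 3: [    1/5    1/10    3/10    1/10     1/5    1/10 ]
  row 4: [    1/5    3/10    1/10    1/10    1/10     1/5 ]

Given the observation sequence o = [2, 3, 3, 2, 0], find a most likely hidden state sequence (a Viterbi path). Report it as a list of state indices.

t=0: δ = [2.000e-02, 8.000e-02, 4.000e-02, 3.000e-02, 1.000e-02]  (obs o_0=2)
t=1: δ = [1.600e-03, 3.200e-03, 2.400e-03, 3.200e-03, 1.600e-03]  ψ = [1, 1, 2, 1, 1]  (obs o_1=3)
t=2: δ = [6.400e-05, 1.920e-04, 1.440e-04, 1.280e-04, 6.400e-05]  ψ = [1, 2, 2, 1, 1]  (obs o_2=3)
t=3: δ = [1.920e-06, 1.152e-05, 8.640e-06, 2.304e-05, 3.840e-06]  ψ = [1, 2, 2, 1, 1]  (obs o_3=2)
t=4: δ = [4.608e-07, 9.216e-07, 4.608e-07, 1.382e-06, 9.216e-07]  ψ = [3, 3, 3, 3, 3]  (obs o_4=0)
backtrack: best end state = 3; path = [2, 2, 1, 3, 3]

path = [2, 2, 1, 3, 3]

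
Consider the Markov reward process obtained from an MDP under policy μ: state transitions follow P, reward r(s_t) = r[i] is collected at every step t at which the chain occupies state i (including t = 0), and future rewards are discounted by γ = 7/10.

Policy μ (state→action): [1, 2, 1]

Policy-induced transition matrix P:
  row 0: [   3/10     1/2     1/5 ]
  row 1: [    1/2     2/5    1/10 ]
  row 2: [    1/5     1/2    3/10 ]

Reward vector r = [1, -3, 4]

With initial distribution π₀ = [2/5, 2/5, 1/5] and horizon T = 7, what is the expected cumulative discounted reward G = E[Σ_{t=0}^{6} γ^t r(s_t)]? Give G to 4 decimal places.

G = -0.6203

t=0: π = [0.4000, 0.4000, 0.2000], E[r] = 0.0000, γ^t·E[r] = 0.000000, running G = 0.000000
t=1: π = [0.3600, 0.4600, 0.1800], E[r] = -0.3000, γ^t·E[r] = -0.210000, running G = -0.210000
t=2: π = [0.3740, 0.4540, 0.1720], E[r] = -0.3000, γ^t·E[r] = -0.147000, running G = -0.357000
t=3: π = [0.3736, 0.4546, 0.1718], E[r] = -0.3030, γ^t·E[r] = -0.103929, running G = -0.460929
t=4: π = [0.3737, 0.4545, 0.1717], E[r] = -0.3030, γ^t·E[r] = -0.072750, running G = -0.533679
t=5: π = [0.3737, 0.4545, 0.1717], E[r] = -0.3030, γ^t·E[r] = -0.050930, running G = -0.584610
t=6: π = [0.3737, 0.4545, 0.1717], E[r] = -0.3030, γ^t·E[r] = -0.035651, running G = -0.620261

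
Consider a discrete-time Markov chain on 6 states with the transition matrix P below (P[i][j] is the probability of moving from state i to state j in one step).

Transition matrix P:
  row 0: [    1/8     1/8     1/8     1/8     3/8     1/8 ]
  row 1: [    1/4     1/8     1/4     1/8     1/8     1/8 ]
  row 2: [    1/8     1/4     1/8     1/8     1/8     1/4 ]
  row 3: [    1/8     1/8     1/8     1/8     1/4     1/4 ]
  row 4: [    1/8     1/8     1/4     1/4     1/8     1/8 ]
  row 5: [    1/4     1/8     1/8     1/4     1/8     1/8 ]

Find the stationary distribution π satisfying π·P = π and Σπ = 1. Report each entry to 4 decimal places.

π = [0.1641, 0.1458, 0.1666, 0.1693, 0.1872, 0.1670]

Balance equations π_j = Σ_i π_i·P[i][j]:
  π_0 = 1/8·π_0 + 1/4·π_1 + 1/8·π_2 + 1/8·π_3 + 1/8·π_4 + 1/4·π_5
  π_1 = 1/8·π_0 + 1/8·π_1 + 1/4·π_2 + 1/8·π_3 + 1/8·π_4 + 1/8·π_5
  π_2 = 1/8·π_0 + 1/4·π_1 + 1/8·π_2 + 1/8·π_3 + 1/4·π_4 + 1/8·π_5
  π_3 = 1/8·π_0 + 1/8·π_1 + 1/8·π_2 + 1/8·π_3 + 1/4·π_4 + 1/4·π_5
  π_4 = 3/8·π_0 + 1/8·π_1 + 1/8·π_2 + 1/4·π_3 + 1/8·π_4 + 1/8·π_5
  normalize: π_0 + π_1 + π_2 + π_3 + π_4 + π_5 = 1
Solving the linear system gives exactly π = [1365/8318, 1213/8318, 693/4159, 704/4159, 1557/8318, 1389/8318].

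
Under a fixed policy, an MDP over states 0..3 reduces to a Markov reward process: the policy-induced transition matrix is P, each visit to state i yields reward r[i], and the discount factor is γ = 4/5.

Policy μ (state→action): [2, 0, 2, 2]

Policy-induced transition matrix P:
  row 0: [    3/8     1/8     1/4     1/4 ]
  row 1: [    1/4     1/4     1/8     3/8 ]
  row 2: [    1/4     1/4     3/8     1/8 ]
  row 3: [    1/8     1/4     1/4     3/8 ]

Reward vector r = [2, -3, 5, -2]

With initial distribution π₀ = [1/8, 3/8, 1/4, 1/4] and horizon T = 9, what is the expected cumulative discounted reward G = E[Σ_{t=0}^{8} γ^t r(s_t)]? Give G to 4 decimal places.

t=0: π = [0.1250, 0.3750, 0.2500, 0.2500], E[r] = -0.1250, γ^t·E[r] = -0.125000, running G = -0.125000
t=1: π = [0.2344, 0.2344, 0.2344, 0.2969], E[r] = 0.3438, γ^t·E[r] = 0.275000, running G = 0.150000
t=2: π = [0.2422, 0.2207, 0.2500, 0.2871], E[r] = 0.4980, γ^t·E[r] = 0.318750, running G = 0.468750
t=3: π = [0.2444, 0.2197, 0.2537, 0.2822], E[r] = 0.5334, γ^t·E[r] = 0.273125, running G = 0.741875
t=4: π = [0.2453, 0.2195, 0.2542, 0.2810], E[r] = 0.5413, γ^t·E[r] = 0.221725, running G = 0.963600
t=5: π = [0.2455, 0.2193, 0.2543, 0.2808], E[r] = 0.5432, γ^t·E[r] = 0.178001, running G = 1.141601
t=6: π = [0.2456, 0.2193, 0.2544, 0.2807], E[r] = 0.5437, γ^t·E[r] = 0.142527, running G = 1.284128
t=7: π = [0.2456, 0.2193, 0.2544, 0.2807], E[r] = 0.5438, γ^t·E[r] = 0.114047, running G = 1.398175
t=8: π = [0.2456, 0.2193, 0.2544, 0.2807], E[r] = 0.5438, γ^t·E[r] = 0.091243, running G = 1.489418

G = 1.4894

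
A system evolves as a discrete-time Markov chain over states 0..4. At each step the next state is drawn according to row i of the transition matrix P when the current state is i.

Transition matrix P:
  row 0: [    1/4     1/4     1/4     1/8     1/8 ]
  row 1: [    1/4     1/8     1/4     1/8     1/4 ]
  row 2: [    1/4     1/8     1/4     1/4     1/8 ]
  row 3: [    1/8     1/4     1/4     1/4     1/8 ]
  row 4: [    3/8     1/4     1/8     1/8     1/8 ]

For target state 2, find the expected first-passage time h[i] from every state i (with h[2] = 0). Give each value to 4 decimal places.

First-step conditioning: h[2] = 0; for i ≠ 2, h[i] = 1 + Σ_k P[i][k]·h[k].
  h[0] = 1 + 1/4·h[0] + 1/4·h[1] + 1/8·h[3] + 1/8·h[4]
  h[1] = 1 + 1/4·h[0] + 1/8·h[1] + 1/8·h[3] + 1/4·h[4]
  h[3] = 1 + 1/8·h[0] + 1/4·h[1] + 1/4·h[3] + 1/8·h[4]
  h[4] = 1 + 3/8·h[0] + 1/4·h[1] + 1/8·h[3] + 1/8·h[4]
Solving the 4×4 linear system over states ≠ 2 gives exactly h = [576/133, 584/133, 0, 576/133, 648/133] (h[2] = 0 is the target).

h = [4.3308, 4.3910, 0.0000, 4.3308, 4.8722]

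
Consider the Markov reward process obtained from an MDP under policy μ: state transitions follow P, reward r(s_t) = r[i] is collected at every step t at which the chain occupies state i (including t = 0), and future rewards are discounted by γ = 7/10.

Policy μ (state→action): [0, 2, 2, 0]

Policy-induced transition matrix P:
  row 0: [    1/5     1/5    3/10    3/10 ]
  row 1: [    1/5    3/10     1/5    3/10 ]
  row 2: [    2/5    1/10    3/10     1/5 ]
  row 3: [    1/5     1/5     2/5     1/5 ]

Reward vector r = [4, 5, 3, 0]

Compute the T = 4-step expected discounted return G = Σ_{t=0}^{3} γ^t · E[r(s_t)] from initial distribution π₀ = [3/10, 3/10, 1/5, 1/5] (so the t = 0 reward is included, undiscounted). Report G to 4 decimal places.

G = 7.7363

t=0: π = [0.3000, 0.3000, 0.2000, 0.2000], E[r] = 3.3000, γ^t·E[r] = 3.300000, running G = 3.300000
t=1: π = [0.2400, 0.2100, 0.2900, 0.2600], E[r] = 2.8800, γ^t·E[r] = 2.016000, running G = 5.316000
t=2: π = [0.2580, 0.1920, 0.3050, 0.2450], E[r] = 2.9070, γ^t·E[r] = 1.424430, running G = 6.740430
t=3: π = [0.2610, 0.1887, 0.3053, 0.2450], E[r] = 2.9034, γ^t·E[r] = 0.995866, running G = 7.736296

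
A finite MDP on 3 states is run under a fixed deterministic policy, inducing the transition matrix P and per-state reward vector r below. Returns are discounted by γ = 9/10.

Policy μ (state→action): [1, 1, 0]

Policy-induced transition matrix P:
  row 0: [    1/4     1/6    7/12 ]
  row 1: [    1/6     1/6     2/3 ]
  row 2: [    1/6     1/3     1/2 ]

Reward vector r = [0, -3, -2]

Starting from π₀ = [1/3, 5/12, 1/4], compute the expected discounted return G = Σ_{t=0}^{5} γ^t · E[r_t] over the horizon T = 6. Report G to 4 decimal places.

G = -8.6719

t=0: π = [0.3333, 0.4167, 0.2500], E[r] = -1.7500, γ^t·E[r] = -1.750000, running G = -1.750000
t=1: π = [0.1944, 0.2083, 0.5972], E[r] = -1.8194, γ^t·E[r] = -1.637500, running G = -3.387500
t=2: π = [0.1829, 0.2662, 0.5509], E[r] = -1.9005, γ^t·E[r] = -1.539375, running G = -4.926875
t=3: π = [0.1819, 0.2585, 0.5596], E[r] = -1.8947, γ^t·E[r] = -1.381219, running G = -6.308094
t=4: π = [0.1818, 0.2599, 0.5582], E[r] = -1.8963, γ^t·E[r] = -1.244152, running G = -7.552245
t=5: π = [0.1818, 0.2597, 0.5585], E[r] = -1.8961, γ^t·E[r] = -1.119610, running G = -8.671855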